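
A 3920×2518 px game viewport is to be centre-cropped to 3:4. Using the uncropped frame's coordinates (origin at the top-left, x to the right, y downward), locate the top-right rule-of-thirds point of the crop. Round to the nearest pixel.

3920/2518 > 3/4, so the 3:4 crop keeps the full height 2518 and trims width to 2518 × 3/4 = 1888.50 px.
Left offset = (3920 − 1888.50)/2 = 1015.75 px; top offset = 0.
Top-right is two-thirds across and one-third down within the crop:
x = 1015.75 + 2 × 1888.50/3 ≈ 2275; y = 0.00 + 1 × 2518.00/3 ≈ 839.

(2275, 839)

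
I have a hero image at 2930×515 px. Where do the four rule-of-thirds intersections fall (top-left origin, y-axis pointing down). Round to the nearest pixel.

(977, 172), (1953, 172), (977, 343), (1953, 343)

One third of 2930 is 976.67; one third of 515 is 171.67.
Vertical third lines at x = 977 and x = 1953; horizontal third lines at y = 172 and y = 343.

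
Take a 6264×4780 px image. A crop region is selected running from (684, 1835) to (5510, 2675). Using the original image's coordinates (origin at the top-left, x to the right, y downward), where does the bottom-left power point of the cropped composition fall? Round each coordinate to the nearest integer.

Crop width = 5510 − 684 = 4826 px; one third is 1608.67 px.
Crop height = 2675 − 1835 = 840 px; one third is 280.00 px.
The bottom-left point is one-third across and two-thirds down within the crop:
x = 684 + 1 × 1608.67 ≈ 2293; y = 1835 + 2 × 280.00 ≈ 2395.

x = 2293 px, y = 2395 px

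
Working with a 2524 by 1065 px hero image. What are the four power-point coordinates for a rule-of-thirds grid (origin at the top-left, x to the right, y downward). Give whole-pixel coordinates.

(841, 355), (1683, 355), (841, 710), (1683, 710)

One third of 2524 is 841.33; one third of 1065 is 355.
Vertical third lines at x = 841 and x = 1683; horizontal third lines at y = 355 and y = 710.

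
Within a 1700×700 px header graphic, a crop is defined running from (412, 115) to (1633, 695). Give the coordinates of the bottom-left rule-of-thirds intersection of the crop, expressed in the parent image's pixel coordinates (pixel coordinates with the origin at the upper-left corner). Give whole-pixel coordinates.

Crop width = 1633 − 412 = 1221 px; one third is 407.00 px.
Crop height = 695 − 115 = 580 px; one third is 193.33 px.
The bottom-left point is one-third across and two-thirds down within the crop:
x = 412 + 1 × 407.00 ≈ 819; y = 115 + 2 × 193.33 ≈ 502.

x = 819 px, y = 502 px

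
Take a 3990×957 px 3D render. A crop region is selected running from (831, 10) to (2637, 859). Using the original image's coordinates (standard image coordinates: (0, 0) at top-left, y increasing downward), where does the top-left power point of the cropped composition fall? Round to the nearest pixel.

(1433, 293)

Crop width = 2637 − 831 = 1806 px; one third is 602.00 px.
Crop height = 859 − 10 = 849 px; one third is 283.00 px.
The top-left point is one-third across and one-third down within the crop:
x = 831 + 1 × 602.00 ≈ 1433; y = 10 + 1 × 283.00 ≈ 293.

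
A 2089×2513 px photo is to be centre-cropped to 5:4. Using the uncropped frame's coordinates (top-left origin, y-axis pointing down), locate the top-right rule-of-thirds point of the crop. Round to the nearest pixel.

x = 1393 px, y = 978 px

2089/2513 < 5/4, so the 5:4 crop keeps the full width 2089 and trims height to 2089 × 4/5 = 1671.20 px.
Top offset = (2513 − 1671.20)/2 = 420.90 px; left offset = 0.
Top-right is two-thirds across and one-third down within the crop:
x = 0.00 + 2 × 2089.00/3 ≈ 1393; y = 420.90 + 1 × 1671.20/3 ≈ 978.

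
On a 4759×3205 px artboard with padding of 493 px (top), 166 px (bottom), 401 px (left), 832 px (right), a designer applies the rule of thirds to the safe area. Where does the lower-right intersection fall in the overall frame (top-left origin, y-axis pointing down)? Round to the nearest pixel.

x = 2752 px, y = 2190 px

Content width = 4759 − 401 − 832 = 3526 px; content height = 3205 − 493 − 166 = 2546 px.
Lower-right is two-thirds across and two-thirds down within the safe area.
x = 401 + 2 × 3526/3 = 401 + 2350.67 ≈ 2752
y = 493 + 2 × 2546/3 = 493 + 1697.33 ≈ 2190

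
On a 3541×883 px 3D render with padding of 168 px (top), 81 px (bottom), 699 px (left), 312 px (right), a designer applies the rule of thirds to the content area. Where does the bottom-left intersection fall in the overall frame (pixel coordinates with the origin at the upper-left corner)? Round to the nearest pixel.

x = 1542 px, y = 591 px

Content width = 3541 − 699 − 312 = 2530 px; content height = 883 − 168 − 81 = 634 px.
Bottom-left is one-third across and two-thirds down within the content area.
x = 699 + 1 × 2530/3 = 699 + 843.33 ≈ 1542
y = 168 + 2 × 634/3 = 168 + 422.67 ≈ 591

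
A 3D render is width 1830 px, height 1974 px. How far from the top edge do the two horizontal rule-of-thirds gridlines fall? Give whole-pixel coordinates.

1974 / 3 = 658, so the horizontal lines sit at one and two thirds of 1974.

658 px and 1316 px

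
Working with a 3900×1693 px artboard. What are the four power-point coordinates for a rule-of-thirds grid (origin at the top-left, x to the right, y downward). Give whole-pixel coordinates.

One third of 3900 is 1300; one third of 1693 is 564.33.
Vertical third lines at x = 1300 and x = 2600; horizontal third lines at y = 564 and y = 1129.

(1300, 564), (2600, 564), (1300, 1129), (2600, 1129)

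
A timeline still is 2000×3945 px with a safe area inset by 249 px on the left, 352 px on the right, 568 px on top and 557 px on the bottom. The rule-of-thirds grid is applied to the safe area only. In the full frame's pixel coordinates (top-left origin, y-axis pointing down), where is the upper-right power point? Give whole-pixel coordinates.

x = 1182 px, y = 1508 px

Content width = 2000 − 249 − 352 = 1399 px; content height = 3945 − 568 − 557 = 2820 px.
Upper-right is two-thirds across and one-third down within the safe area.
x = 249 + 2 × 1399/3 = 249 + 932.67 ≈ 1182
y = 568 + 1 × 2820/3 = 568 + 940.00 ≈ 1508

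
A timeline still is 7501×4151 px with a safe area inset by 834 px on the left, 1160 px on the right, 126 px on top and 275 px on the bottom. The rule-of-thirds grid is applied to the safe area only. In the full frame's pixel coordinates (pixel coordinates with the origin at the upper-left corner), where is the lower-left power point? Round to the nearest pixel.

(2670, 2626)

Content width = 7501 − 834 − 1160 = 5507 px; content height = 4151 − 126 − 275 = 3750 px.
Lower-left is one-third across and two-thirds down within the safe area.
x = 834 + 1 × 5507/3 = 834 + 1835.67 ≈ 2670
y = 126 + 2 × 3750/3 = 126 + 2500.00 ≈ 2626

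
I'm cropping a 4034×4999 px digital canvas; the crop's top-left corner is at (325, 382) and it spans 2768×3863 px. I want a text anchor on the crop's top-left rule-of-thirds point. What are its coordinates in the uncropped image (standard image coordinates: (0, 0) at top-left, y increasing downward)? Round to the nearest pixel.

(1248, 1670)

One third of the crop width 2768 is 922.67 px.
One third of the crop height 3863 is 1287.67 px.
The top-left point is one-third across and one-third down within the crop:
x = 325 + 1 × 922.67 ≈ 1248; y = 382 + 1 × 1287.67 ≈ 1670.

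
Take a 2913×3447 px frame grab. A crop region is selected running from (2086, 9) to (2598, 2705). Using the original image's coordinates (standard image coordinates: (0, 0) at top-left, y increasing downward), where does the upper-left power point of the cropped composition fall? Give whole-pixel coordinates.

Crop width = 2598 − 2086 = 512 px; one third is 170.67 px.
Crop height = 2705 − 9 = 2696 px; one third is 898.67 px.
The upper-left point is one-third across and one-third down within the crop:
x = 2086 + 1 × 170.67 ≈ 2257; y = 9 + 1 × 898.67 ≈ 908.

(2257, 908)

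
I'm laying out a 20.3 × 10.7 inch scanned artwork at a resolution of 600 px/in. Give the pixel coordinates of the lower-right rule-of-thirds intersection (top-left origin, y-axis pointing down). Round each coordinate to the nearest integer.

In pixels the canvas is 20.3 × 600 = 12180 wide and 10.7 × 600 = 6420 tall.
The lower-right point is two-thirds across and two-thirds down:
x = 2 × 12180/3 ≈ 8120; y = 2 × 6420/3 ≈ 4280.

(8120, 4280)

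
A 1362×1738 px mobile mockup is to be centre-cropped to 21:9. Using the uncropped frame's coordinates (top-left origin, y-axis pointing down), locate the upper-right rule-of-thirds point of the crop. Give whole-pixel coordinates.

1362/1738 < 21/9, so the 21:9 crop keeps the full width 1362 and trims height to 1362 × 9/21 = 583.71 px.
Top offset = (1738 − 583.71)/2 = 577.14 px; left offset = 0.
Upper-right is two-thirds across and one-third down within the crop:
x = 0.00 + 2 × 1362.00/3 ≈ 908; y = 577.14 + 1 × 583.71/3 ≈ 772.

(908, 772)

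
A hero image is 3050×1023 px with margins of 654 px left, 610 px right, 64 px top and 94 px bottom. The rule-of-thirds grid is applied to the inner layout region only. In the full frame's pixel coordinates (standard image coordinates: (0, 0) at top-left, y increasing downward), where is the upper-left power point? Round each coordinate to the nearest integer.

Content width = 3050 − 654 − 610 = 1786 px; content height = 1023 − 64 − 94 = 865 px.
Upper-left is one-third across and one-third down within the inner layout region.
x = 654 + 1 × 1786/3 = 654 + 595.33 ≈ 1249
y = 64 + 1 × 865/3 = 64 + 288.33 ≈ 352

(1249, 352)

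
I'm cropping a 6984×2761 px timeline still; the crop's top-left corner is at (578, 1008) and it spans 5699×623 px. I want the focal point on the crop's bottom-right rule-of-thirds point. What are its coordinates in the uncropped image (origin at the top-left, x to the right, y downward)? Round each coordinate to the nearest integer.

One third of the crop width 5699 is 1899.67 px.
One third of the crop height 623 is 207.67 px.
The bottom-right point is two-thirds across and two-thirds down within the crop:
x = 578 + 2 × 1899.67 ≈ 4377; y = 1008 + 2 × 207.67 ≈ 1423.

x = 4377 px, y = 1423 px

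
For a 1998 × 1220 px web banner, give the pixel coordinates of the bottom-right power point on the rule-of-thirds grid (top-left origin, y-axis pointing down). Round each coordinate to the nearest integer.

x = 1332 px, y = 813 px

The bottom-right point sits two-thirds of the way across and two-thirds of the way down.
x = 2 × 1998/3 ≈ 1332; y = 2 × 1220/3 ≈ 813.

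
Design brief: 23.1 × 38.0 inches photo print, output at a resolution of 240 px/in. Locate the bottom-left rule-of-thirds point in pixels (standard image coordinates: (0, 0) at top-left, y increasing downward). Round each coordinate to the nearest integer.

x = 1848 px, y = 6080 px

In pixels the canvas is 23.1 × 240 = 5544 wide and 38.0 × 240 = 9120 tall.
The bottom-left point is one-third across and two-thirds down:
x = 1 × 5544/3 ≈ 1848; y = 2 × 9120/3 ≈ 6080.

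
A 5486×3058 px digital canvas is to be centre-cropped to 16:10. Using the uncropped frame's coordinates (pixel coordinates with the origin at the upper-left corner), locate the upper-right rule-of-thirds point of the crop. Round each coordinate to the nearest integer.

x = 3558 px, y = 1019 px

5486/3058 > 16/10, so the 16:10 crop keeps the full height 3058 and trims width to 3058 × 16/10 = 4892.80 px.
Left offset = (5486 − 4892.80)/2 = 296.60 px; top offset = 0.
Upper-right is two-thirds across and one-third down within the crop:
x = 296.60 + 2 × 4892.80/3 ≈ 3558; y = 0.00 + 1 × 3058.00/3 ≈ 1019.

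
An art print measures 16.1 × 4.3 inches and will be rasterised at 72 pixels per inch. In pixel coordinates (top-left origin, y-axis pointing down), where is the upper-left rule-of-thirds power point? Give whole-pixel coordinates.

(386, 103)

In pixels the canvas is 16.1 × 72 = 1159.2 wide and 4.3 × 72 = 309.6 tall.
The upper-left point is one-third across and one-third down:
x = 1 × 1159.2/3 ≈ 386; y = 1 × 309.6/3 ≈ 103.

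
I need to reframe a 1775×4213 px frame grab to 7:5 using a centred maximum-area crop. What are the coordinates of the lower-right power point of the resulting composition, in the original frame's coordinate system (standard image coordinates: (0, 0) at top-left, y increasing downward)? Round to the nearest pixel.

1775/4213 < 7/5, so the 7:5 crop keeps the full width 1775 and trims height to 1775 × 5/7 = 1267.86 px.
Top offset = (4213 − 1267.86)/2 = 1472.57 px; left offset = 0.
Lower-right is two-thirds across and two-thirds down within the crop:
x = 0.00 + 2 × 1775.00/3 ≈ 1183; y = 1472.57 + 2 × 1267.86/3 ≈ 2318.

x = 1183 px, y = 2318 px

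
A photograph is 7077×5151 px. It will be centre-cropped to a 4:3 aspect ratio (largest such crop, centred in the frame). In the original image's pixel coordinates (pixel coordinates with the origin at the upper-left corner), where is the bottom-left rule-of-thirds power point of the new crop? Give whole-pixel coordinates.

7077/5151 > 4/3, so the 4:3 crop keeps the full height 5151 and trims width to 5151 × 4/3 = 6868.00 px.
Left offset = (7077 − 6868.00)/2 = 104.50 px; top offset = 0.
Bottom-left is one-third across and two-thirds down within the crop:
x = 104.50 + 1 × 6868.00/3 ≈ 2394; y = 0.00 + 2 × 5151.00/3 ≈ 3434.

x = 2394 px, y = 3434 px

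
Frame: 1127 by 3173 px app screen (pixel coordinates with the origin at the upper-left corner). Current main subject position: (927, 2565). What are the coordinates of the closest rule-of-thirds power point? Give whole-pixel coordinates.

Third lines: x ∈ {376, 751}, y ∈ {1058, 2115}.
927 is closer to x = 751; 2565 is closer to y = 2115.
So the nearest intersection is the lower-right power point.

(751, 2115)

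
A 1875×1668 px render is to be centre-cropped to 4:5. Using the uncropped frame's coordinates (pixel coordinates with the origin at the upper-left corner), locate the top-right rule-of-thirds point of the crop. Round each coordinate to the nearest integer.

1875/1668 > 4/5, so the 4:5 crop keeps the full height 1668 and trims width to 1668 × 4/5 = 1334.40 px.
Left offset = (1875 − 1334.40)/2 = 270.30 px; top offset = 0.
Top-right is two-thirds across and one-third down within the crop:
x = 270.30 + 2 × 1334.40/3 ≈ 1160; y = 0.00 + 1 × 1668.00/3 ≈ 556.

(1160, 556)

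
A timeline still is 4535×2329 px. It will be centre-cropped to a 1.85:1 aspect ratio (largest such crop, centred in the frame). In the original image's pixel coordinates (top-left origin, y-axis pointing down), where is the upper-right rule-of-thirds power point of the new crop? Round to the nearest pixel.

(2986, 776)

4535/2329 > 1.85/1, so the 1.85:1 crop keeps the full height 2329 and trims width to 2329 × 1.85/1 = 4308.65 px.
Left offset = (4535 − 4308.65)/2 = 113.17 px; top offset = 0.
Upper-right is two-thirds across and one-third down within the crop:
x = 113.17 + 2 × 4308.65/3 ≈ 2986; y = 0.00 + 1 × 2329.00/3 ≈ 776.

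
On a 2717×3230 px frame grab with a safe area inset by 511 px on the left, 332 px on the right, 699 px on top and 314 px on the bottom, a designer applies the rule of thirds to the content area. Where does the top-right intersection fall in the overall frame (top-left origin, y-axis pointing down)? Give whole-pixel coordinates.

(1760, 1438)

Content width = 2717 − 511 − 332 = 1874 px; content height = 3230 − 699 − 314 = 2217 px.
Top-right is two-thirds across and one-third down within the content area.
x = 511 + 2 × 1874/3 = 511 + 1249.33 ≈ 1760
y = 699 + 1 × 2217/3 = 699 + 739.00 ≈ 1438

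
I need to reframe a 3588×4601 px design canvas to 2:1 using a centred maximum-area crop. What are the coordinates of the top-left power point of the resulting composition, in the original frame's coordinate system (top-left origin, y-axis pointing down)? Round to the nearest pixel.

3588/4601 < 2/1, so the 2:1 crop keeps the full width 3588 and trims height to 3588 × 1/2 = 1794.00 px.
Top offset = (4601 − 1794.00)/2 = 1403.50 px; left offset = 0.
Top-left is one-third across and one-third down within the crop:
x = 0.00 + 1 × 3588.00/3 ≈ 1196; y = 1403.50 + 1 × 1794.00/3 ≈ 2002.

(1196, 2002)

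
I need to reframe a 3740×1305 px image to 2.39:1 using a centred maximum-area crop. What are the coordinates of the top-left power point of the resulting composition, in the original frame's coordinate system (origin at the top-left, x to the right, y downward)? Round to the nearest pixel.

3740/1305 > 2.39/1, so the 2.39:1 crop keeps the full height 1305 and trims width to 1305 × 2.39/1 = 3118.95 px.
Left offset = (3740 − 3118.95)/2 = 310.52 px; top offset = 0.
Top-left is one-third across and one-third down within the crop:
x = 310.52 + 1 × 3118.95/3 ≈ 1350; y = 0.00 + 1 × 1305.00/3 ≈ 435.

x = 1350 px, y = 435 px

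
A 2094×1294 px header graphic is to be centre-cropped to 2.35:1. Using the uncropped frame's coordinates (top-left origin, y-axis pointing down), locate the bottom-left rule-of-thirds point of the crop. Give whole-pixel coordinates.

2094/1294 < 2.35/1, so the 2.35:1 crop keeps the full width 2094 and trims height to 2094 × 1/2.35 = 891.06 px.
Top offset = (1294 − 891.06)/2 = 201.47 px; left offset = 0.
Bottom-left is one-third across and two-thirds down within the crop:
x = 0.00 + 1 × 2094.00/3 ≈ 698; y = 201.47 + 2 × 891.06/3 ≈ 796.

(698, 796)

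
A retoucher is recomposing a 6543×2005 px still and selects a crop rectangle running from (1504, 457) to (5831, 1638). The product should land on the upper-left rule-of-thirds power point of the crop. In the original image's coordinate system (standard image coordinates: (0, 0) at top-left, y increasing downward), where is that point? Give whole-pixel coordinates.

Crop width = 5831 − 1504 = 4327 px; one third is 1442.33 px.
Crop height = 1638 − 457 = 1181 px; one third is 393.67 px.
The upper-left point is one-third across and one-third down within the crop:
x = 1504 + 1 × 1442.33 ≈ 2946; y = 457 + 1 × 393.67 ≈ 851.

x = 2946 px, y = 851 px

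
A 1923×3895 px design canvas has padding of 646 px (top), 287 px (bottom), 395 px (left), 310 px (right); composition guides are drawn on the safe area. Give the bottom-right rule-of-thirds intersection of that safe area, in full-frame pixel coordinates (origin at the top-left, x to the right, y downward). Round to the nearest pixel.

Content width = 1923 − 395 − 310 = 1218 px; content height = 3895 − 646 − 287 = 2962 px.
Bottom-right is two-thirds across and two-thirds down within the safe area.
x = 395 + 2 × 1218/3 = 395 + 812.00 ≈ 1207
y = 646 + 2 × 2962/3 = 646 + 1974.67 ≈ 2621

(1207, 2621)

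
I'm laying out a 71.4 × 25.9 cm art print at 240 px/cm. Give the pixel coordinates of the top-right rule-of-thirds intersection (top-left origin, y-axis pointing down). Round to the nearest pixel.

In pixels the canvas is 71.4 × 240 = 17136 wide and 25.9 × 240 = 6216 tall.
The top-right point is two-thirds across and one-third down:
x = 2 × 17136/3 ≈ 11424; y = 1 × 6216/3 ≈ 2072.

x = 11424 px, y = 2072 px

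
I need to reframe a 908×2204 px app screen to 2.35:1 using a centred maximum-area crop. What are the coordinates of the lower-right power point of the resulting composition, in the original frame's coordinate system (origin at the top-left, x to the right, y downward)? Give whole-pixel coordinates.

(605, 1166)

908/2204 < 2.35/1, so the 2.35:1 crop keeps the full width 908 and trims height to 908 × 1/2.35 = 386.38 px.
Top offset = (2204 − 386.38)/2 = 908.81 px; left offset = 0.
Lower-right is two-thirds across and two-thirds down within the crop:
x = 0.00 + 2 × 908.00/3 ≈ 605; y = 908.81 + 2 × 386.38/3 ≈ 1166.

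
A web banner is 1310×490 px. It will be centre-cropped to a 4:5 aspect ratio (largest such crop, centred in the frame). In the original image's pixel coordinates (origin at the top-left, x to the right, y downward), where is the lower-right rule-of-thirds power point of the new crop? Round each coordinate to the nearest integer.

x = 720 px, y = 327 px

1310/490 > 4/5, so the 4:5 crop keeps the full height 490 and trims width to 490 × 4/5 = 392.00 px.
Left offset = (1310 − 392.00)/2 = 459.00 px; top offset = 0.
Lower-right is two-thirds across and two-thirds down within the crop:
x = 459.00 + 2 × 392.00/3 ≈ 720; y = 0.00 + 2 × 490.00/3 ≈ 327.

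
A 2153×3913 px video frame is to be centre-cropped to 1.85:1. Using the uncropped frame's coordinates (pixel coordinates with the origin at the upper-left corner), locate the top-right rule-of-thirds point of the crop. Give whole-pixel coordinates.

2153/3913 < 1.85/1, so the 1.85:1 crop keeps the full width 2153 and trims height to 2153 × 1/1.85 = 1163.78 px.
Top offset = (3913 − 1163.78)/2 = 1374.61 px; left offset = 0.
Top-right is two-thirds across and one-third down within the crop:
x = 0.00 + 2 × 2153.00/3 ≈ 1435; y = 1374.61 + 1 × 1163.78/3 ≈ 1763.

(1435, 1763)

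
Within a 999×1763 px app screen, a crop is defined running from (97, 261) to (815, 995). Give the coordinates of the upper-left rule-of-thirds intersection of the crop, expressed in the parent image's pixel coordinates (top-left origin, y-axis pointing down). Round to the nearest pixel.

(336, 506)

Crop width = 815 − 97 = 718 px; one third is 239.33 px.
Crop height = 995 − 261 = 734 px; one third is 244.67 px.
The upper-left point is one-third across and one-third down within the crop:
x = 97 + 1 × 239.33 ≈ 336; y = 261 + 1 × 244.67 ≈ 506.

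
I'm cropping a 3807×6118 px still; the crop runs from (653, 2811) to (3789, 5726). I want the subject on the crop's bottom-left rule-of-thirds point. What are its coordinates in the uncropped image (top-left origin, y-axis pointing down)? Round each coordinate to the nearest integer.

x = 1698 px, y = 4754 px

Crop width = 3789 − 653 = 3136 px; one third is 1045.33 px.
Crop height = 5726 − 2811 = 2915 px; one third is 971.67 px.
The bottom-left point is one-third across and two-thirds down within the crop:
x = 653 + 1 × 1045.33 ≈ 1698; y = 2811 + 2 × 971.67 ≈ 4754.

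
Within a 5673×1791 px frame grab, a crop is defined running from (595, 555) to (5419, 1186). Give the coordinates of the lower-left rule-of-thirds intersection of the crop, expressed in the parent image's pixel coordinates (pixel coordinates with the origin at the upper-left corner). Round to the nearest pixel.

x = 2203 px, y = 976 px

Crop width = 5419 − 595 = 4824 px; one third is 1608.00 px.
Crop height = 1186 − 555 = 631 px; one third is 210.33 px.
The lower-left point is one-third across and two-thirds down within the crop:
x = 595 + 1 × 1608.00 ≈ 2203; y = 555 + 2 × 210.33 ≈ 976.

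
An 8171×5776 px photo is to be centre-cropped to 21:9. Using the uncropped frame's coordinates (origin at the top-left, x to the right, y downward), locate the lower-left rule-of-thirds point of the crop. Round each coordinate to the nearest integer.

8171/5776 < 21/9, so the 21:9 crop keeps the full width 8171 and trims height to 8171 × 9/21 = 3501.86 px.
Top offset = (5776 − 3501.86)/2 = 1137.07 px; left offset = 0.
Lower-left is one-third across and two-thirds down within the crop:
x = 0.00 + 1 × 8171.00/3 ≈ 2724; y = 1137.07 + 2 × 3501.86/3 ≈ 3472.

(2724, 3472)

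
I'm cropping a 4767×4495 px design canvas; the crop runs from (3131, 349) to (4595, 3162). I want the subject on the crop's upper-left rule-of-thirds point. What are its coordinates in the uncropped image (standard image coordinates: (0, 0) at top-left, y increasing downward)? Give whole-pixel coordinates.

(3619, 1287)

Crop width = 4595 − 3131 = 1464 px; one third is 488.00 px.
Crop height = 3162 − 349 = 2813 px; one third is 937.67 px.
The upper-left point is one-third across and one-third down within the crop:
x = 3131 + 1 × 488.00 ≈ 3619; y = 349 + 1 × 937.67 ≈ 1287.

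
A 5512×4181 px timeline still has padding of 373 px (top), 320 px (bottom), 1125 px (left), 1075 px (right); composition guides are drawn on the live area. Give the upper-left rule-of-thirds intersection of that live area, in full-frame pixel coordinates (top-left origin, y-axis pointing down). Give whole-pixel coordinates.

x = 2229 px, y = 1536 px

Content width = 5512 − 1125 − 1075 = 3312 px; content height = 4181 − 373 − 320 = 3488 px.
Upper-left is one-third across and one-third down within the live area.
x = 1125 + 1 × 3312/3 = 1125 + 1104.00 ≈ 2229
y = 373 + 1 × 3488/3 = 373 + 1162.67 ≈ 1536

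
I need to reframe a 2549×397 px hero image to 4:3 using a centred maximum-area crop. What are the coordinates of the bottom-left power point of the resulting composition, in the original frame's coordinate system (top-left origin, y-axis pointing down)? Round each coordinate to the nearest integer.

x = 1186 px, y = 265 px

2549/397 > 4/3, so the 4:3 crop keeps the full height 397 and trims width to 397 × 4/3 = 529.33 px.
Left offset = (2549 − 529.33)/2 = 1009.83 px; top offset = 0.
Bottom-left is one-third across and two-thirds down within the crop:
x = 1009.83 + 1 × 529.33/3 ≈ 1186; y = 0.00 + 2 × 397.00/3 ≈ 265.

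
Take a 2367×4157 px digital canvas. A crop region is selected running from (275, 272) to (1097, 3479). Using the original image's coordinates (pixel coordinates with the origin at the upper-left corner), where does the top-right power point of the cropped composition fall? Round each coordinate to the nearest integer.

Crop width = 1097 − 275 = 822 px; one third is 274.00 px.
Crop height = 3479 − 272 = 3207 px; one third is 1069.00 px.
The top-right point is two-thirds across and one-third down within the crop:
x = 275 + 2 × 274.00 ≈ 823; y = 272 + 1 × 1069.00 ≈ 1341.

(823, 1341)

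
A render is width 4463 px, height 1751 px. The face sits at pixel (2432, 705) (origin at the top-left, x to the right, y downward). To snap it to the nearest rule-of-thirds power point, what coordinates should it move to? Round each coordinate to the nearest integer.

Third lines: x ∈ {1488, 2975}, y ∈ {584, 1167}.
2432 is closer to x = 2975; 705 is closer to y = 584.
So the nearest intersection is the upper-right power point.

x = 2975 px, y = 584 px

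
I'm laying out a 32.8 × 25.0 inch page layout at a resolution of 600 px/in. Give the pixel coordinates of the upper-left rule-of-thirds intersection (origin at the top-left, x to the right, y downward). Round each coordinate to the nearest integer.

(6560, 5000)

In pixels the canvas is 32.8 × 600 = 19680 wide and 25.0 × 600 = 15000 tall.
The upper-left point is one-third across and one-third down:
x = 1 × 19680/3 ≈ 6560; y = 1 × 15000/3 ≈ 5000.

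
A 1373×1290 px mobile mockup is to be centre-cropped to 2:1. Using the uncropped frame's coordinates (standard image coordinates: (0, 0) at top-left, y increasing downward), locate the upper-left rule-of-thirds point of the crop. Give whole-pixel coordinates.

1373/1290 < 2/1, so the 2:1 crop keeps the full width 1373 and trims height to 1373 × 1/2 = 686.50 px.
Top offset = (1290 − 686.50)/2 = 301.75 px; left offset = 0.
Upper-left is one-third across and one-third down within the crop:
x = 0.00 + 1 × 1373.00/3 ≈ 458; y = 301.75 + 1 × 686.50/3 ≈ 531.

x = 458 px, y = 531 px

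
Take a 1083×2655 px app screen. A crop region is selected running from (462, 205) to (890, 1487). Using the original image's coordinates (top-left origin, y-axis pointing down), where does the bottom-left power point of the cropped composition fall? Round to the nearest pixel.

(605, 1060)

Crop width = 890 − 462 = 428 px; one third is 142.67 px.
Crop height = 1487 − 205 = 1282 px; one third is 427.33 px.
The bottom-left point is one-third across and two-thirds down within the crop:
x = 462 + 1 × 142.67 ≈ 605; y = 205 + 2 × 427.33 ≈ 1060.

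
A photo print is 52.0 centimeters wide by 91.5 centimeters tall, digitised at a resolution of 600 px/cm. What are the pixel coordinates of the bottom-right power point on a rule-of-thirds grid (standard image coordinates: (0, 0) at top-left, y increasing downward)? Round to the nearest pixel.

In pixels the canvas is 52.0 × 600 = 31200 wide and 91.5 × 600 = 54900 tall.
The bottom-right point is two-thirds across and two-thirds down:
x = 2 × 31200/3 ≈ 20800; y = 2 × 54900/3 ≈ 36600.

(20800, 36600)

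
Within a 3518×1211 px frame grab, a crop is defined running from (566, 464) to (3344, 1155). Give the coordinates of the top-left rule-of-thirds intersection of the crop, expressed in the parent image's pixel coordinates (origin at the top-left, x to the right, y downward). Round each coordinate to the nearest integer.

(1492, 694)

Crop width = 3344 − 566 = 2778 px; one third is 926.00 px.
Crop height = 1155 − 464 = 691 px; one third is 230.33 px.
The top-left point is one-third across and one-third down within the crop:
x = 566 + 1 × 926.00 ≈ 1492; y = 464 + 1 × 230.33 ≈ 694.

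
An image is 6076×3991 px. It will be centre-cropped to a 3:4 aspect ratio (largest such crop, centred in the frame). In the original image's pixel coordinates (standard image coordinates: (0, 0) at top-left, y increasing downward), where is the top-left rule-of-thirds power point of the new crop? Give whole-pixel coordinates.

(2539, 1330)

6076/3991 > 3/4, so the 3:4 crop keeps the full height 3991 and trims width to 3991 × 3/4 = 2993.25 px.
Left offset = (6076 − 2993.25)/2 = 1541.38 px; top offset = 0.
Top-left is one-third across and one-third down within the crop:
x = 1541.38 + 1 × 2993.25/3 ≈ 2539; y = 0.00 + 1 × 3991.00/3 ≈ 1330.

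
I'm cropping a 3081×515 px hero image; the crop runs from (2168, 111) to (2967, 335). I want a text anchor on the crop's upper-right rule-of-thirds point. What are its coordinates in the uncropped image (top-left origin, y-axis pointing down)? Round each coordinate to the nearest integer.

(2701, 186)

Crop width = 2967 − 2168 = 799 px; one third is 266.33 px.
Crop height = 335 − 111 = 224 px; one third is 74.67 px.
The upper-right point is two-thirds across and one-third down within the crop:
x = 2168 + 2 × 266.33 ≈ 2701; y = 111 + 1 × 74.67 ≈ 186.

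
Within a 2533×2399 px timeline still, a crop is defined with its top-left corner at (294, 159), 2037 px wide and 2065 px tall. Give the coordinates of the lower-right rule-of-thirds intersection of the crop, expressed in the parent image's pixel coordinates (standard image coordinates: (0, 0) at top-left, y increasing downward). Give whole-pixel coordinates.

One third of the crop width 2037 is 679.00 px.
One third of the crop height 2065 is 688.33 px.
The lower-right point is two-thirds across and two-thirds down within the crop:
x = 294 + 2 × 679.00 ≈ 1652; y = 159 + 2 × 688.33 ≈ 1536.

x = 1652 px, y = 1536 px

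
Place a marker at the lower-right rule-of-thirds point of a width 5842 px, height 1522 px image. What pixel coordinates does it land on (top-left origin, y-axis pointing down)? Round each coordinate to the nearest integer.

The lower-right point sits two-thirds of the way across and two-thirds of the way down.
x = 2 × 5842/3 ≈ 3895; y = 2 × 1522/3 ≈ 1015.

x = 3895 px, y = 1015 px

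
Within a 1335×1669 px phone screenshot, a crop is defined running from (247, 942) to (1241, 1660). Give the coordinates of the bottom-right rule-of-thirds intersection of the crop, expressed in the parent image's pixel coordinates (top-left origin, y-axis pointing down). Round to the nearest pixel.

Crop width = 1241 − 247 = 994 px; one third is 331.33 px.
Crop height = 1660 − 942 = 718 px; one third is 239.33 px.
The bottom-right point is two-thirds across and two-thirds down within the crop:
x = 247 + 2 × 331.33 ≈ 910; y = 942 + 2 × 239.33 ≈ 1421.

(910, 1421)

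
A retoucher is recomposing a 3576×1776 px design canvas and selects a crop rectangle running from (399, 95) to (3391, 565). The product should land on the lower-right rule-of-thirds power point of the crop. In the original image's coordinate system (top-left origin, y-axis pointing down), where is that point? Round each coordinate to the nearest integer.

(2394, 408)

Crop width = 3391 − 399 = 2992 px; one third is 997.33 px.
Crop height = 565 − 95 = 470 px; one third is 156.67 px.
The lower-right point is two-thirds across and two-thirds down within the crop:
x = 399 + 2 × 997.33 ≈ 2394; y = 95 + 2 × 156.67 ≈ 408.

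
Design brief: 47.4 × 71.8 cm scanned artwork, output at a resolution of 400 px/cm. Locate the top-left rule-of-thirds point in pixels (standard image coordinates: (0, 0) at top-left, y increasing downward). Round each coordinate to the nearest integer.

In pixels the canvas is 47.4 × 400 = 18960 wide and 71.8 × 400 = 28720 tall.
The top-left point is one-third across and one-third down:
x = 1 × 18960/3 ≈ 6320; y = 1 × 28720/3 ≈ 9573.

(6320, 9573)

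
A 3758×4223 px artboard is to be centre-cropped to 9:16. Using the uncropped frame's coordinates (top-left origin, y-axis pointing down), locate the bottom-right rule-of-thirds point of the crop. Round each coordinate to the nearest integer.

(2275, 2815)

3758/4223 > 9/16, so the 9:16 crop keeps the full height 4223 and trims width to 4223 × 9/16 = 2375.44 px.
Left offset = (3758 − 2375.44)/2 = 691.28 px; top offset = 0.
Bottom-right is two-thirds across and two-thirds down within the crop:
x = 691.28 + 2 × 2375.44/3 ≈ 2275; y = 0.00 + 2 × 4223.00/3 ≈ 2815.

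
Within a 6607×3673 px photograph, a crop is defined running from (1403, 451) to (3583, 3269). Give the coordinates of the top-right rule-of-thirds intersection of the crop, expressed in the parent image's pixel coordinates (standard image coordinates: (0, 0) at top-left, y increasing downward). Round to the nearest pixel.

Crop width = 3583 − 1403 = 2180 px; one third is 726.67 px.
Crop height = 3269 − 451 = 2818 px; one third is 939.33 px.
The top-right point is two-thirds across and one-third down within the crop:
x = 1403 + 2 × 726.67 ≈ 2856; y = 451 + 1 × 939.33 ≈ 1390.

x = 2856 px, y = 1390 px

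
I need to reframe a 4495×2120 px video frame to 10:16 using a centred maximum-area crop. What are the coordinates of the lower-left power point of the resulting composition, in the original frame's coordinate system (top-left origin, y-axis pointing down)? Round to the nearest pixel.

4495/2120 > 10/16, so the 10:16 crop keeps the full height 2120 and trims width to 2120 × 10/16 = 1325.00 px.
Left offset = (4495 − 1325.00)/2 = 1585.00 px; top offset = 0.
Lower-left is one-third across and two-thirds down within the crop:
x = 1585.00 + 1 × 1325.00/3 ≈ 2027; y = 0.00 + 2 × 2120.00/3 ≈ 1413.

(2027, 1413)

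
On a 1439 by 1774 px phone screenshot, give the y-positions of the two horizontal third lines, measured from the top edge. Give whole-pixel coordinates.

591 px and 1183 px

1774 / 3 = 591.33, so the horizontal lines sit at one and two thirds of 1774.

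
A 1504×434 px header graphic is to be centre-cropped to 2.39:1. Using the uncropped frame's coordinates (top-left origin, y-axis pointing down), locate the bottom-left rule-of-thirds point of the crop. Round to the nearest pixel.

1504/434 > 2.39/1, so the 2.39:1 crop keeps the full height 434 and trims width to 434 × 2.39/1 = 1037.26 px.
Left offset = (1504 − 1037.26)/2 = 233.37 px; top offset = 0.
Bottom-left is one-third across and two-thirds down within the crop:
x = 233.37 + 1 × 1037.26/3 ≈ 579; y = 0.00 + 2 × 434.00/3 ≈ 289.

(579, 289)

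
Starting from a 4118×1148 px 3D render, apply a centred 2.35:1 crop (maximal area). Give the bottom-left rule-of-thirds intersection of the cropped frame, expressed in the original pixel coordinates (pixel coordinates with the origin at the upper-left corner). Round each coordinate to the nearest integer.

4118/1148 > 2.35/1, so the 2.35:1 crop keeps the full height 1148 and trims width to 1148 × 2.35/1 = 2697.80 px.
Left offset = (4118 − 2697.80)/2 = 710.10 px; top offset = 0.
Bottom-left is one-third across and two-thirds down within the crop:
x = 710.10 + 1 × 2697.80/3 ≈ 1609; y = 0.00 + 2 × 1148.00/3 ≈ 765.

x = 1609 px, y = 765 px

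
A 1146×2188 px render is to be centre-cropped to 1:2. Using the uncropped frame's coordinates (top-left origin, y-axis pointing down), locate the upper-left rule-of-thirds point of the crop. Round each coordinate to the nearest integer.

1146/2188 > 1/2, so the 1:2 crop keeps the full height 2188 and trims width to 2188 × 1/2 = 1094.00 px.
Left offset = (1146 − 1094.00)/2 = 26.00 px; top offset = 0.
Upper-left is one-third across and one-third down within the crop:
x = 26.00 + 1 × 1094.00/3 ≈ 391; y = 0.00 + 1 × 2188.00/3 ≈ 729.

(391, 729)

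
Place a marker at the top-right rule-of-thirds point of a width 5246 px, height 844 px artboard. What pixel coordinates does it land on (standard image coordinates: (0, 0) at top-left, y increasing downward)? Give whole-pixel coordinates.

(3497, 281)

The top-right point sits two-thirds of the way across and one-third of the way down.
x = 2 × 5246/3 ≈ 3497; y = 1 × 844/3 ≈ 281.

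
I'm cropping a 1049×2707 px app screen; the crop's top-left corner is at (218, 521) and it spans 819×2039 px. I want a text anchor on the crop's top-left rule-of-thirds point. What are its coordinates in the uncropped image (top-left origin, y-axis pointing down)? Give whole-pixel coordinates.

One third of the crop width 819 is 273.00 px.
One third of the crop height 2039 is 679.67 px.
The top-left point is one-third across and one-third down within the crop:
x = 218 + 1 × 273.00 ≈ 491; y = 521 + 1 × 679.67 ≈ 1201.

(491, 1201)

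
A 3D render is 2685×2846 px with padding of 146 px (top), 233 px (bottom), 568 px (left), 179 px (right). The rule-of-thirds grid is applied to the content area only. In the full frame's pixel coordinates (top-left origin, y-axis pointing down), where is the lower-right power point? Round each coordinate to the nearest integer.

(1860, 1791)

Content width = 2685 − 568 − 179 = 1938 px; content height = 2846 − 146 − 233 = 2467 px.
Lower-right is two-thirds across and two-thirds down within the content area.
x = 568 + 2 × 1938/3 = 568 + 1292.00 ≈ 1860
y = 146 + 2 × 2467/3 = 146 + 1644.67 ≈ 1791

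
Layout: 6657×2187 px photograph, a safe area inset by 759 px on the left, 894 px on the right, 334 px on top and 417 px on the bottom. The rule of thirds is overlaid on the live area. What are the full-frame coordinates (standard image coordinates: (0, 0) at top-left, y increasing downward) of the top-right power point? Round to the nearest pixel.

Content width = 6657 − 759 − 894 = 5004 px; content height = 2187 − 334 − 417 = 1436 px.
Top-right is two-thirds across and one-third down within the live area.
x = 759 + 2 × 5004/3 = 759 + 3336.00 ≈ 4095
y = 334 + 1 × 1436/3 = 334 + 478.67 ≈ 813

(4095, 813)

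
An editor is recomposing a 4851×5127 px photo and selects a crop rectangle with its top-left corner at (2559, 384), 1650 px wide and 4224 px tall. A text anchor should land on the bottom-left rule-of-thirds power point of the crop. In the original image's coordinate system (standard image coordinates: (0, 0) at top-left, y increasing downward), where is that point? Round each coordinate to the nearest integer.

One third of the crop width 1650 is 550.00 px.
One third of the crop height 4224 is 1408.00 px.
The bottom-left point is one-third across and two-thirds down within the crop:
x = 2559 + 1 × 550.00 ≈ 3109; y = 384 + 2 × 1408.00 ≈ 3200.

x = 3109 px, y = 3200 px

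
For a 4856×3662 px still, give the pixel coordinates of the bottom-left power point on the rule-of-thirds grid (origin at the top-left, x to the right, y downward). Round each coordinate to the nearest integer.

The bottom-left point sits one-third of the way across and two-thirds of the way down.
x = 1 × 4856/3 ≈ 1619; y = 2 × 3662/3 ≈ 2441.

x = 1619 px, y = 2441 px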